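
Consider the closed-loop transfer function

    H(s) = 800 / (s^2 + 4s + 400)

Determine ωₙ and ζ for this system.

Compare the denominator to the standard form s^2 + 2ζωₙs + ωₙ².
ωₙ² = 400, so ωₙ = 20 rad/s.
2ζωₙ = 4, so ζ = 4/(2·20) = 0.1.
With ζ = 0.1 the response is underdamped.

ωₙ = 20 rad/s, ζ = 0.1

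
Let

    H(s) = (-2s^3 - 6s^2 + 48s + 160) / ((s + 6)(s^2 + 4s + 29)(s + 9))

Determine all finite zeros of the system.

Set the numerator to zero: -2s^3 - 6s^2 + 48s + 160 = 0, i.e. -2·(s^3 + 3s^2 - 24s - 80) = 0.
Factoring: (s + 4)^2(s - 5) = 0.

s = -4, -4, 5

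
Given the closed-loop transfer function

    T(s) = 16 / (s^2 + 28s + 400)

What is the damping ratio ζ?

Compare the denominator to the standard form s^2 + 2ζωₙs + ωₙ².
ωₙ² = 400, so ωₙ = 20 rad/s.
2ζωₙ = 28, so ζ = 28/(2·20) = 0.7.
With ζ = 0.7 the response is underdamped.

ζ = 0.7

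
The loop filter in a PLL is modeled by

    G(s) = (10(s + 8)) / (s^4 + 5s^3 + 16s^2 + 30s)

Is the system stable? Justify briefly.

marginally stable

The denominator s^4 + 5s^3 + 16s^2 + 30s factors as s(s + 3)(s^2 + 2s + 10), giving poles at s = 0, -3, -1 ± 3j.
Since the simple pole(s) at s = 0 lie on the jω-axis with none in the right half-plane, the system is marginally stable.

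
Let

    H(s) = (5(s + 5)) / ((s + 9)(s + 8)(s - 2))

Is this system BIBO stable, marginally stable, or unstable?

The poles can be read from the denominator factors: s = -9, -8, 2.
Since the pole(s) at s = 2 lie in the right half-plane, the system is unstable.

unstable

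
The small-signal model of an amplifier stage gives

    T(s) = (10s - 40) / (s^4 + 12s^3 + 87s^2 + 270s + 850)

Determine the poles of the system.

s = -1 + 4j, -1 - 4j, -5 + 5j, -5 - 5j

The poles are the roots of the denominator s^4 + 12s^3 + 87s^2 + 270s + 850 = 0.
No real roots exist; factor into two real quadratics: (s^2 + 2s + 17)(s^2 + 10s + 50) = 0.
Each quadratic gives a conjugate pair via the quadratic formula.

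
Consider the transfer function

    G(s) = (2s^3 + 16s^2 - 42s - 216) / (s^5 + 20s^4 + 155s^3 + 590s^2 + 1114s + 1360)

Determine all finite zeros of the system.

s = -3, -9, 4

Set the numerator to zero: 2s^3 + 16s^2 - 42s - 216 = 0, i.e. 2·(s^3 + 8s^2 - 21s - 108) = 0.
Factoring: (s + 3)(s + 9)(s - 4) = 0.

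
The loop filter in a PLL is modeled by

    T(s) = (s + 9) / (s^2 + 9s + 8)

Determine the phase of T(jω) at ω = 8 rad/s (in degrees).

At s = j8: numerator = 9 + j8, denominator = -56 + j72.
∠T = ∠num − ∠den = 41.634° − (127.87°) = -86.24°.

∠T(j8) ≈ -86.24°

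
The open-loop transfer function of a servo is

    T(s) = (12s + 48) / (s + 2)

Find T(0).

Set s = 0: T(0) = (48) / (2) = 24.

T(0) = 24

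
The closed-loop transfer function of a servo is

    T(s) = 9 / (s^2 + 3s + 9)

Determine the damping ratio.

Compare the denominator to the standard form s^2 + 2ζωₙs + ωₙ².
ωₙ² = 9, so ωₙ = 3 rad/s.
2ζωₙ = 3, so ζ = 3/(2·3) = 0.5.

ζ = 0.5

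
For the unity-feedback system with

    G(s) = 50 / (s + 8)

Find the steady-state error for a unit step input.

G(s) has no poles at the origin.
This is a Type 0 system. Kp = lim_{s→0} G(s) = 50/8 = 25/4.
e_ss = 1/(1 + Kp) = 1/(1 + 25/4) = 4/29 ≈ 0.1379.

e_ss = 0.1379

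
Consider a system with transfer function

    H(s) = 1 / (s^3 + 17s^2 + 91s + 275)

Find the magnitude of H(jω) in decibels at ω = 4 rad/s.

Substitute s = j4: numerator = 1, denominator = 3 + j300.
|H(j4)| = |1| / |3 + j300| = 1 / 300.01 ≈ 0.003333.
In decibels: 20·log₁₀(0.003333) ≈ -49.5 dB.

|H(j4)|_dB ≈ -49.5 dB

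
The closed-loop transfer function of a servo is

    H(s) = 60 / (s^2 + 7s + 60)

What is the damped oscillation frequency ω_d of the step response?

ω_d ≈ 6.910 rad/s

Comparing s^2 + 7s + 60 to s^2 + 2ζωₙs + ωₙ²: ωₙ = √60 ≈ 7.746 rad/s and ζ = 7/(2·√60) ≈ 0.4518.
ζωₙ = 7/2 = 3.5, so ω_d = ωₙ√(1−ζ²) = √(ωₙ² − (ζωₙ)²) = √(60 − 3.5²) = √47.75 ≈ 6.910 rad/s.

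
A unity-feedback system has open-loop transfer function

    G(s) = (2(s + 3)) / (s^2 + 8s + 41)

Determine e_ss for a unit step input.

e_ss = 0.8723

G(s) has no poles at the origin.
This is a Type 0 system. Kp = lim_{s→0} G(s) = 6/41.
e_ss = 1/(1 + Kp) = 1/(1 + 6/41) = 41/47 ≈ 0.8723.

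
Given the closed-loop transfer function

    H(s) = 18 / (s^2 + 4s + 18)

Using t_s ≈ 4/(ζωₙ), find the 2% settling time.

t_s ≈ 2 s

Comparing s^2 + 4s + 18 to s^2 + 2ζωₙs + ωₙ²: ωₙ = √18 ≈ 4.243 rad/s and ζ = 4/(2·√18) ≈ 0.4714.
ζωₙ = 4/2 = 2, so t_s ≈ 4/(ζωₙ) = 4/2 = 2 s.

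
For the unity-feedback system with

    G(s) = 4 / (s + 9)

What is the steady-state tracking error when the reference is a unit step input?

e_ss = 0.6923

G(s) has no poles at the origin.
This is a Type 0 system. Kp = lim_{s→0} G(s) = 4/9.
e_ss = 1/(1 + Kp) = 1/(1 + 4/9) = 9/13 ≈ 0.6923.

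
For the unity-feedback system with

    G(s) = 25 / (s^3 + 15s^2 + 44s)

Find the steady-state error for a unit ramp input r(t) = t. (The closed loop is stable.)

G(s) has one pole at the origin.
This is a Type 1 system. Kv = lim_{s→0} s·G(s) = 25/44.
e_ss = 1/Kv = 1/(25/44) = 44/25 ≈ 1.760.

e_ss = 1.760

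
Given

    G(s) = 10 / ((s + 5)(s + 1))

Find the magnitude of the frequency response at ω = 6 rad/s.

|G(j6)| ≈ 0.2105

Substitute s = j6: numerator = 10, denominator = -31 + j36.
|G(j6)| = |10| / |-31 + j36| = 10 / 47.508 ≈ 0.2105.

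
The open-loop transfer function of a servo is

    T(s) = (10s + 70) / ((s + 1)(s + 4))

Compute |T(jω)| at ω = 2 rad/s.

Substitute s = j2: numerator = 70 + j20, denominator = j10.
|T(j2)| = |70 + j20| / |j10| = 72.801 / 10 ≈ 7.280.

|T(j2)| ≈ 7.280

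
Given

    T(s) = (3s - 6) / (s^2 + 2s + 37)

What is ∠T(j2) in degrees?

∠T(j2) ≈ 128.1°

At s = j2: numerator = -6 + j6, denominator = 33 + j4.
∠T = ∠num − ∠den = 135° − (6.9112°) = 128.1°.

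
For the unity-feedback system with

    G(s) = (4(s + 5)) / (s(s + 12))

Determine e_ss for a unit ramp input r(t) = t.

e_ss = 0.6000

G(s) has one pole at the origin.
This is a Type 1 system. Kv = lim_{s→0} s·G(s) = 20/12 = 5/3.
e_ss = 1/Kv = 1/(5/3) = 3/5 ≈ 0.6000.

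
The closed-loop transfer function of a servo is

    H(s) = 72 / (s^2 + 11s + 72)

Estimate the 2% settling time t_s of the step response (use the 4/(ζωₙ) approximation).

t_s ≈ 0.7273 s

Comparing s^2 + 11s + 72 to s^2 + 2ζωₙs + ωₙ²: ωₙ = √72 ≈ 8.485 rad/s and ζ = 11/(2·√72) ≈ 0.6482.
ζωₙ = 11/2 = 5.5, so t_s ≈ 4/(ζωₙ) = 4/5.5 ≈ 0.7273 s.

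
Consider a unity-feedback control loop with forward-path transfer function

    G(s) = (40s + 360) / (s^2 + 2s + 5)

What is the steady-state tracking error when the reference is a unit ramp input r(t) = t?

G(s) has no poles at the origin.
This is a Type 0 system; Kv = lim_{s→0} s·G(s) = 0, so the steady-state error for a ramp input is infinite.

e_ss = ∞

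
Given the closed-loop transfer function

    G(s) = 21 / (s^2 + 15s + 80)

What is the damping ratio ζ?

Compare the denominator to the standard form s^2 + 2ζωₙs + ωₙ².
ωₙ² = 80, so ωₙ = √80 ≈ 8.944 rad/s.
2ζωₙ = 15, so ζ = 15/(2·√80) ≈ 0.8385.
With ζ = 0.8385 the response is underdamped.

ζ ≈ 0.8385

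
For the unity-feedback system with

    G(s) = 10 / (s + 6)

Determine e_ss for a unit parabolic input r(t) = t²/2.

G(s) has no poles at the origin.
This is a Type 0 system; Ka = lim_{s→0} s^2·G(s) = 0, so the steady-state error for a parabola input is infinite.

e_ss = ∞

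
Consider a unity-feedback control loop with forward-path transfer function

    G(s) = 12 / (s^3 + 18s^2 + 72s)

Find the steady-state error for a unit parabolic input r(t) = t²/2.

e_ss = ∞

G(s) has one pole at the origin.
This is a Type 1 system; Ka = lim_{s→0} s^2·G(s) = 0, so the steady-state error for a parabola input is infinite.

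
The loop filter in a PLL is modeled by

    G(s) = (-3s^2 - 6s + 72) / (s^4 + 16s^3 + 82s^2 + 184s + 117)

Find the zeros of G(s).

Set the numerator to zero: -3s^2 - 6s + 72 = 0, i.e. -3·(s^2 + 2s - 24) = 0.
Factoring: (s + 6)(s - 4) = 0.

s = -6, 4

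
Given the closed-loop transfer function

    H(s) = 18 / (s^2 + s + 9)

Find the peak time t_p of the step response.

Comparing s^2 + s + 9 to s^2 + 2ζωₙs + ωₙ²: ωₙ = 3 rad/s and ζ = 1/(2·3) ≈ 0.1667.
ζωₙ = 1/2 = 0.5, so ω_d = ωₙ√(1−ζ²) = √(ωₙ² − (ζωₙ)²) = √(9 − 0.5²) = √8.75 ≈ 2.958 rad/s.
t_p = π/ω_d = π/2.958 ≈ 1.062 s.

t_p ≈ 1.062 s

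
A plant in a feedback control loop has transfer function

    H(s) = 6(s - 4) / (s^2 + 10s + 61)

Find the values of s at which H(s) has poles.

s = -5 ± 6j

The poles are the roots of the denominator s^2 + 10s + 61 = 0.
Using the quadratic formula: s = (-10 ± √(-144))/2 = -5 ± 6j.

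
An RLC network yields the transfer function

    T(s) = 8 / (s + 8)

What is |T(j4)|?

|T(j4)| ≈ 0.8944

Substitute s = j4: numerator = 8, denominator = 8 + j4.
|T(j4)| = |8| / |8 + j4| = 8 / 8.9443 ≈ 0.8944.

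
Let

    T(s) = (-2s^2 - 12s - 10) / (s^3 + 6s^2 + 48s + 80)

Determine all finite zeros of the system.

Set the numerator to zero: -2s^2 - 12s - 10 = 0, i.e. -2·(s^2 + 6s + 5) = 0.
Factoring: (s + 5)(s + 1) = 0.

s = -5, -1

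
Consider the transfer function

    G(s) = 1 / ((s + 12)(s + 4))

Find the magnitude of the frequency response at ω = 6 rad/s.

|G(j6)| ≈ 0.01034

Substitute s = j6: numerator = 1, denominator = 12 + j96.
|G(j6)| = |1| / |12 + j96| = 1 / 96.747 ≈ 0.01034.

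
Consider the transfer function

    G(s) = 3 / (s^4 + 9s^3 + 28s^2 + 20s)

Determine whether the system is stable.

The denominator s^4 + 9s^3 + 28s^2 + 20s factors as s(s^2 + 8s + 20)(s + 1), giving poles at s = 0, -4 ± 2j, -1.
Since the simple pole(s) at s = 0 lie on the jω-axis with none in the right half-plane, the system is marginally stable.

marginally stable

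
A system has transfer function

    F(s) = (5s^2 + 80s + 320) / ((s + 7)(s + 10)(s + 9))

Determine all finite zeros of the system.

s = -8, -8

Set the numerator to zero: 5s^2 + 80s + 320 = 0, i.e. 5·(s^2 + 16s + 64) = 0.
Factoring: (s + 8)^2 = 0.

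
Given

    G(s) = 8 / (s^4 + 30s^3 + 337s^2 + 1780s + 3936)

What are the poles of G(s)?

s = -5 ± 4j, -12, -8

The poles are the roots of the denominator s^4 + 30s^3 + 337s^2 + 1780s + 3936 = 0.
Trying s = -12: the polynomial evaluates to 0, so (s + 12) is a factor.
Dividing out leaves s^3 + 18s^2 + 121s + 328 = 0.
This factors further as (s^2 + 10s + 41)(s + 8) = 0.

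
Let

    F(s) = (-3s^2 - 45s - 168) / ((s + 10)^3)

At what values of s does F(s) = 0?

s = -8, -7

Set the numerator to zero: -3s^2 - 45s - 168 = 0, i.e. -3·(s^2 + 15s + 56) = 0.
Factoring: (s + 8)(s + 7) = 0.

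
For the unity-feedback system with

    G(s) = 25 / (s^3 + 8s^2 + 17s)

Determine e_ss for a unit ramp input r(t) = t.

e_ss = 0.6800

G(s) has one pole at the origin.
This is a Type 1 system. Kv = lim_{s→0} s·G(s) = 25/17.
e_ss = 1/Kv = 1/(25/17) = 17/25 ≈ 0.6800.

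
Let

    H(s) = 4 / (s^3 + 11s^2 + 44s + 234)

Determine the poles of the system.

The poles are the roots of the denominator s^3 + 11s^2 + 44s + 234 = 0.
Trying s = -9: the polynomial evaluates to 0, so (s + 9) is a factor.
Dividing out leaves s^2 + 2s + 26 = 0.
The quadratic formula then gives s = -1 ± 5j.

s = -1 + 5j, -1 - 5j, -9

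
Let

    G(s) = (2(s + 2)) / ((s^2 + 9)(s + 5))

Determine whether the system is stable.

The poles can be read from the denominator factors: s = ±3j, -5.
Since the simple pole(s) at s = 3j, -3j lie on the jω-axis with none in the right half-plane, the system is marginally stable.

marginally stable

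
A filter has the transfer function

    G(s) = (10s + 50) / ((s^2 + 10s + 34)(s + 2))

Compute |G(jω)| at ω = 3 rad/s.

Substitute s = j3: numerator = 50 + j30, denominator = -40 + j135.
|G(j3)| = |50 + j30| / |-40 + j135| = 58.310 / 140.80 ≈ 0.4141.

|G(j3)| ≈ 0.4141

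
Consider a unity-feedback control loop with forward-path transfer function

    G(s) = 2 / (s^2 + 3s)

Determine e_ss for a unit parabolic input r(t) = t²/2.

e_ss = ∞

G(s) has one pole at the origin.
This is a Type 1 system; Ka = lim_{s→0} s^2·G(s) = 0, so the steady-state error for a parabola input is infinite.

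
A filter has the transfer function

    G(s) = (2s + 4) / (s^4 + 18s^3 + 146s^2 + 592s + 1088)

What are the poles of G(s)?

The poles are the roots of the denominator s^4 + 18s^3 + 146s^2 + 592s + 1088 = 0.
No real roots exist; factor into two real quadratics: (s^2 + 10s + 34)(s^2 + 8s + 32) = 0.
Each quadratic gives a conjugate pair via the quadratic formula.

s = -5 + 3j, -5 - 3j, -4 + 4j, -4 - 4j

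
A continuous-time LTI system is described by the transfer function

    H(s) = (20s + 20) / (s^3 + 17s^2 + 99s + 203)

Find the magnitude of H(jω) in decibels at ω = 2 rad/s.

Substitute s = j2: numerator = 20 + j40, denominator = 135 + j190.
|H(j2)| = |20 + j40| / |135 + j190| = 44.721 / 233.08 ≈ 0.1919.
In decibels: 20·log₁₀(0.1919) ≈ -14.3 dB.

|H(j2)|_dB ≈ -14.3 dB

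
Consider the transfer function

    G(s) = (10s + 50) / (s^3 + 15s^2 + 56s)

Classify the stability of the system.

The denominator s^3 + 15s^2 + 56s factors as s(s + 8)(s + 7), giving poles at s = 0, -8, -7.
Since the simple pole(s) at s = 0 lie on the jω-axis with none in the right half-plane, the system is marginally stable.

marginally stable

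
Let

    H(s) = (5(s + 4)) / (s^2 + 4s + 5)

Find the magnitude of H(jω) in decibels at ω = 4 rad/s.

Substitute s = j4: numerator = 20 + j20, denominator = -11 + j16.
|H(j4)| = |20 + j20| / |-11 + j16| = 28.284 / 19.416 ≈ 1.457.
In decibels: 20·log₁₀(1.457) ≈ 3.27 dB.

|H(j4)|_dB ≈ 3.27 dB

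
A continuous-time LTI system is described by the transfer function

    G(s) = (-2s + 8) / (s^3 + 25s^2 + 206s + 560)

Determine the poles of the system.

s = -10, -8, -7

The poles are the roots of the denominator s^3 + 25s^2 + 206s + 560 = 0.
Trying s = -10: the polynomial evaluates to 0, so (s + 10) is a factor.
Dividing out leaves s^2 + 15s + 56 = 0.
Factoring the quadratic: (s + 8)(s + 7) = 0.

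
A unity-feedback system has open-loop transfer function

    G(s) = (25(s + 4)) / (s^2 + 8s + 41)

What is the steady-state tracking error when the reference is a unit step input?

e_ss = 0.2908

G(s) has no poles at the origin.
This is a Type 0 system. Kp = lim_{s→0} G(s) = 100/41.
e_ss = 1/(1 + Kp) = 1/(1 + 100/41) = 41/141 ≈ 0.2908.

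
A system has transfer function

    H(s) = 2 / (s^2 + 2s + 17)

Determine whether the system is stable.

stable

The denominator s^2 + 2s + 17 factors as (s^2 + 2s + 17), giving poles at s = -1 ± 4j.
Since all poles lie strictly in the left half-plane, the system is stable.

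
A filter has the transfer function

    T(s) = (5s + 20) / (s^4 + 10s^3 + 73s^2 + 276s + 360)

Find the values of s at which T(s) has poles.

s = -2 + 6j, -2 - 6j, -3, -3

The poles are the roots of the denominator s^4 + 10s^3 + 73s^2 + 276s + 360 = 0.
Trying s = -3: the polynomial evaluates to 0, so (s + 3) is a factor.
Dividing out leaves s^3 + 7s^2 + 52s + 120 = 0.
This factors further as (s^2 + 4s + 40)(s + 3) = 0.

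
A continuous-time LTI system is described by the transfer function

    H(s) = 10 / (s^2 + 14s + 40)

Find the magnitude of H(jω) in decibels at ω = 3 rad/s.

|H(j3)|_dB ≈ -14.4 dB

Substitute s = j3: numerator = 10, denominator = 31 + j42.
|H(j3)| = |10| / |31 + j42| = 10 / 52.202 ≈ 0.1916.
In decibels: 20·log₁₀(0.1916) ≈ -14.4 dB.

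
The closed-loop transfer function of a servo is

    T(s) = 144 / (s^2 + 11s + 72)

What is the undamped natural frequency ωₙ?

ωₙ ≈ 8.485 rad/s

Compare the denominator to the standard form s^2 + 2ζωₙs + ωₙ².
ωₙ² = 72, so ωₙ = √72 ≈ 8.485 rad/s.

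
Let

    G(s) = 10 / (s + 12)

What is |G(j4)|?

Substitute s = j4: numerator = 10, denominator = 12 + j4.
|G(j4)| = |10| / |12 + j4| = 10 / 12.649 ≈ 0.7906.

|G(j4)| ≈ 0.7906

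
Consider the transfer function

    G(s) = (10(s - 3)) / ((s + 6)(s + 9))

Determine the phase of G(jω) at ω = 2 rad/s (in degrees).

∠G(j2) ≈ 115.3°

At s = j2: numerator = -30 + j20, denominator = 50 + j30.
∠G = ∠num − ∠den = 146.31° − (30.964°) = 115.3°.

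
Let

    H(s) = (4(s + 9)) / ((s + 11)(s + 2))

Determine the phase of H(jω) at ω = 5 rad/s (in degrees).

At s = j5: numerator = 36 + j20, denominator = -3 + j65.
∠H = ∠num − ∠den = 29.055° − (92.643°) = -63.59°.

∠H(j5) ≈ -63.59°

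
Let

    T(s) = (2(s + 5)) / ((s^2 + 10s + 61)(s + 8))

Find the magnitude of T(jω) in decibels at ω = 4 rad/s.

|T(j4)|_dB ≈ -32.5 dB

Substitute s = j4: numerator = 10 + j8, denominator = 200 + j500.
|T(j4)| = |10 + j8| / |200 + j500| = 12.806 / 538.52 ≈ 0.02378.
In decibels: 20·log₁₀(0.02378) ≈ -32.5 dB.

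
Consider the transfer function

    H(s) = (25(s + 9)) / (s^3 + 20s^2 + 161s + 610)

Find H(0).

H(0) = 45/122 ≈ 0.3689

Set s = 0: H(0) = (225) / (610) = 45/122.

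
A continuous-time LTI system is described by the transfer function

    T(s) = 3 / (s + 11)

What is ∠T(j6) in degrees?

∠T(j6) ≈ -28.61°

At s = j6: numerator = 3, denominator = 11 + j6.
∠T = ∠num − ∠den = 0° − (28.610°) = -28.61°.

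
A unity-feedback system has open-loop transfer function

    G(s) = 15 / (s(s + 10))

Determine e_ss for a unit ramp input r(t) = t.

G(s) has one pole at the origin.
This is a Type 1 system. Kv = lim_{s→0} s·G(s) = 15/10 = 3/2.
e_ss = 1/Kv = 1/(3/2) = 2/3 ≈ 0.6667.

e_ss = 0.6667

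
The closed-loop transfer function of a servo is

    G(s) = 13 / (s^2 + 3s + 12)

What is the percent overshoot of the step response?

%OS ≈ 22.1%

Comparing s^2 + 3s + 12 to s^2 + 2ζωₙs + ωₙ²: ωₙ = √12 ≈ 3.464 rad/s and ζ = 3/(2·√12) ≈ 0.4330.
%OS = 100·exp(−πζ/√(1−ζ²)) = 100·exp(−π·0.4330/√(1−0.4330²)) ≈ 22.1%.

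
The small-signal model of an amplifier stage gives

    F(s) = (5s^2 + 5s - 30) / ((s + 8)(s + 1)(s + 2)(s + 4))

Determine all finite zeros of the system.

Set the numerator to zero: 5s^2 + 5s - 30 = 0, i.e. 5·(s^2 + s - 6) = 0.
Factoring: (s - 2)(s + 3) = 0.

s = 2, -3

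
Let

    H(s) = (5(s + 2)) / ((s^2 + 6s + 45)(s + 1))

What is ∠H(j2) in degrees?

∠H(j2) ≈ -34.75°

At s = j2: numerator = 10 + j10, denominator = 17 + j94.
∠H = ∠num − ∠den = 45° − (79.749°) = -34.75°.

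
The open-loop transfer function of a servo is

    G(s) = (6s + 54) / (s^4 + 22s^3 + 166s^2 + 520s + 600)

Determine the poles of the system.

s = -3 + j, -3 - j, -6, -10

The poles are the roots of the denominator s^4 + 22s^3 + 166s^2 + 520s + 600 = 0.
Trying s = -6: the polynomial evaluates to 0, so (s + 6) is a factor.
Dividing out leaves s^3 + 16s^2 + 70s + 100 = 0.
This factors further as (s^2 + 6s + 10)(s + 10) = 0.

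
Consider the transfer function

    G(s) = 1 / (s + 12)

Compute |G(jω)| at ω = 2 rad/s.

|G(j2)| ≈ 0.08220

Substitute s = j2: numerator = 1, denominator = 12 + j2.
|G(j2)| = |1| / |12 + j2| = 1 / 12.166 ≈ 0.08220.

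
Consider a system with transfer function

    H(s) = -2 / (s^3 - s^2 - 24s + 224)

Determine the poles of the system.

s = 4 ± 4j, -7

The poles are the roots of the denominator s^3 - s^2 - 24s + 224 = 0.
Trying s = -7: the polynomial evaluates to 0, so (s + 7) is a factor.
Dividing out leaves s^2 - 8s + 32 = 0.
The quadratic formula then gives s = 4 ± 4j.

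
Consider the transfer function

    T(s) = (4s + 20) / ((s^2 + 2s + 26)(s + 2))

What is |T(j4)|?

Substitute s = j4: numerator = 20 + j16, denominator = -12 + j56.
|T(j4)| = |20 + j16| / |-12 + j56| = 25.612 / 57.271 ≈ 0.4472.

|T(j4)| ≈ 0.4472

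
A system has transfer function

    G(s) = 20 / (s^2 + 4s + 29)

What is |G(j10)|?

Substitute s = j10: numerator = 20, denominator = -71 + j40.
|G(j10)| = |20| / |-71 + j40| = 20 / 81.492 ≈ 0.2454.

|G(j10)| ≈ 0.2454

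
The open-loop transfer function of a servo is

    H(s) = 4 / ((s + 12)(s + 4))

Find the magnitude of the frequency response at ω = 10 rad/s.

|H(j10)| ≈ 0.02378

Substitute s = j10: numerator = 4, denominator = -52 + j160.
|H(j10)| = |4| / |-52 + j160| = 4 / 168.24 ≈ 0.02378.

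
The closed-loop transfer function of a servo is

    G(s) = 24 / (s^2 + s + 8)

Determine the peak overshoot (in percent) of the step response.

%OS ≈ 56.9%

Comparing s^2 + s + 8 to s^2 + 2ζωₙs + ωₙ²: ωₙ = √8 ≈ 2.828 rad/s and ζ = 1/(2·√8) ≈ 0.1768.
%OS = 100·exp(−πζ/√(1−ζ²)) = 100·exp(−π·0.1768/√(1−0.1768²)) ≈ 56.9%.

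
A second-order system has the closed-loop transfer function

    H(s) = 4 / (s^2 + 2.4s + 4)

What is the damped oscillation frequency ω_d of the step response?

Comparing s^2 + 2.4s + 4 to s^2 + 2ζωₙs + ωₙ²: ωₙ = 2 rad/s and ζ = 2.4/(2·2) = 0.6.
ζωₙ = 2.4/2 = 1.2, so ω_d = ωₙ√(1−ζ²) = √(ωₙ² − (ζωₙ)²) = √(4 − 1.2²) = √2.56 = 1.600 rad/s.

ω_d = 1.600 rad/s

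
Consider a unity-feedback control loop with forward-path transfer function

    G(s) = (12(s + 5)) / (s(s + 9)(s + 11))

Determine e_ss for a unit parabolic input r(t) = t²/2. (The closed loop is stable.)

G(s) has one pole at the origin.
This is a Type 1 system; Ka = lim_{s→0} s^2·G(s) = 0, so the steady-state error for a parabola input is infinite.

e_ss = ∞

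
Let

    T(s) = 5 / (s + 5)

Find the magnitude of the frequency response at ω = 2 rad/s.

Substitute s = j2: numerator = 5, denominator = 5 + j2.
|T(j2)| = |5| / |5 + j2| = 5 / 5.3852 ≈ 0.9285.

|T(j2)| ≈ 0.9285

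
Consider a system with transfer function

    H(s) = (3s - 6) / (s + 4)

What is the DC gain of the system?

Set s = 0: H(0) = (-6) / (4) = -3/2.

H(0) = -3/2 ≈ -1.500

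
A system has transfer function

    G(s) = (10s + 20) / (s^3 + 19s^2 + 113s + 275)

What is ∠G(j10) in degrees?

At s = j10: numerator = 20 + j100, denominator = -1625 + j130.
∠G = ∠num − ∠den = 78.690° − (175.43°) = -96.74°.

∠G(j10) ≈ -96.74°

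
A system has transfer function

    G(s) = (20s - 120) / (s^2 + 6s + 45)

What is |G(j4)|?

|G(j4)| ≈ 3.831

Substitute s = j4: numerator = -120 + j80, denominator = 29 + j24.
|G(j4)| = |-120 + j80| / |29 + j24| = 144.22 / 37.643 ≈ 3.831.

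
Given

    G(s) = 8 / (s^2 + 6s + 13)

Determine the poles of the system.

The poles are the roots of the denominator s^2 + 6s + 13 = 0.
Using the quadratic formula: s = (-6 ± √(-16))/2 = -3 ± 2j.

s = -3 ± 2j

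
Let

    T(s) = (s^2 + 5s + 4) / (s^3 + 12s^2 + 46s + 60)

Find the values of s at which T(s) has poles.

s = -3 ± j, -6

The poles are the roots of the denominator s^3 + 12s^2 + 46s + 60 = 0.
Trying s = -6: the polynomial evaluates to 0, so (s + 6) is a factor.
Dividing out leaves s^2 + 6s + 10 = 0.
The quadratic formula then gives s = -3 ± 1j.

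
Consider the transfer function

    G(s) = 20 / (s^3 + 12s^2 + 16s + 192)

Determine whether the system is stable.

marginally stable

The denominator s^3 + 12s^2 + 16s + 192 factors as (s^2 + 16)(s + 12), giving poles at s = 4j, -4j, -12.
Since the simple pole(s) at s = 4j, -4j lie on the jω-axis with none in the right half-plane, the system is marginally stable.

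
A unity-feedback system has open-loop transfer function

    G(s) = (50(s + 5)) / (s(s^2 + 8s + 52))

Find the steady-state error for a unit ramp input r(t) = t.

G(s) has one pole at the origin.
This is a Type 1 system. Kv = lim_{s→0} s·G(s) = 250/52 = 125/26.
e_ss = 1/Kv = 1/(125/26) = 26/125 ≈ 0.2080.

e_ss = 0.2080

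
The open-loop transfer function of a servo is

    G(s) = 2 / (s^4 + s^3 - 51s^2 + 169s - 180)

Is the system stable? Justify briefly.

unstable

The denominator s^4 + s^3 - 51s^2 + 169s - 180 factors as (s - 4)(s^2 - 4s + 5)(s + 9), giving poles at s = 4, 2 + j, 2 - j, -9.
Since the pole(s) at s = 4, 2 + j, 2 - j lie in the right half-plane, the system is unstable.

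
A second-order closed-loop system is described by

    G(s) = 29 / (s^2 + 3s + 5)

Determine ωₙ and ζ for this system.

ωₙ ≈ 2.236 rad/s, ζ ≈ 0.6708

Compare the denominator to the standard form s^2 + 2ζωₙs + ωₙ².
ωₙ² = 5, so ωₙ = √5 ≈ 2.236 rad/s.
2ζωₙ = 3, so ζ = 3/(2·√5) ≈ 0.6708.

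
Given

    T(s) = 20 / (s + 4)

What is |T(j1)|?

|T(j1)| ≈ 4.851

Substitute s = j1: numerator = 20, denominator = 4 + j1.
|T(j1)| = |20| / |4 + j1| = 20 / 4.1231 ≈ 4.851.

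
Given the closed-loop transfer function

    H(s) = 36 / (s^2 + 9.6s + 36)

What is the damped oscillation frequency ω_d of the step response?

ω_d = 3.600 rad/s

Comparing s^2 + 9.6s + 36 to s^2 + 2ζωₙs + ωₙ²: ωₙ = 6 rad/s and ζ = 9.6/(2·6) = 0.8.
ζωₙ = 9.6/2 = 4.8, so ω_d = ωₙ√(1−ζ²) = √(ωₙ² − (ζωₙ)²) = √(36 − 4.8²) = √12.96 = 3.600 rad/s.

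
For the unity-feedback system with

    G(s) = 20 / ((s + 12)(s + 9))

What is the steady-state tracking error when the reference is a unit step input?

G(s) has no poles at the origin.
This is a Type 0 system. Kp = lim_{s→0} G(s) = 20/108 = 5/27.
e_ss = 1/(1 + Kp) = 1/(1 + 5/27) = 27/32 ≈ 0.8438.

e_ss = 0.8438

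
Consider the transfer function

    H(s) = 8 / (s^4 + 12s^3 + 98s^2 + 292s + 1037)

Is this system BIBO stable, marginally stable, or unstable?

stable

The denominator s^4 + 12s^3 + 98s^2 + 292s + 1037 factors as (s^2 + 10s + 61)(s^2 + 2s + 17), giving poles at s = -5 ± 6j, -1 ± 4j.
Since all poles lie strictly in the left half-plane, the system is stable.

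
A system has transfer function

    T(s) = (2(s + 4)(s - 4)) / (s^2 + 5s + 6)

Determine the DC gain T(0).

Set s = 0: T(0) = (-32) / (6) = -16/3.

T(0) = -16/3 ≈ -5.333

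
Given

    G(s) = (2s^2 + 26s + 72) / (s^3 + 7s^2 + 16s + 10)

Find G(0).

Set s = 0: G(0) = (72) / (10) = 36/5.

G(0) = 36/5 ≈ 7.200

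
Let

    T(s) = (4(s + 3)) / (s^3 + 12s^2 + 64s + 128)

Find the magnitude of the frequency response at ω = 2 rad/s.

|T(j2)| = 0.1000

Substitute s = j2: numerator = 12 + j8, denominator = 80 + j120.
|T(j2)| = |12 + j8| / |80 + j120| = 14.422 / 144.22 = 0.1000.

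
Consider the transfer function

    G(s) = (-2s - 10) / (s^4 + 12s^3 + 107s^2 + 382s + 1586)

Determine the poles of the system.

s = -1 ± 5j, -5 ± 6j

The poles are the roots of the denominator s^4 + 12s^3 + 107s^2 + 382s + 1586 = 0.
No real roots exist; factor into two real quadratics: (s^2 + 2s + 26)(s^2 + 10s + 61) = 0.
Each quadratic gives a conjugate pair via the quadratic formula.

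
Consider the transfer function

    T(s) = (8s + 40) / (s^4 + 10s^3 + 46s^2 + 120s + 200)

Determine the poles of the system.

s = -1 ± 3j, -4 ± 2j

The poles are the roots of the denominator s^4 + 10s^3 + 46s^2 + 120s + 200 = 0.
No real roots exist; factor into two real quadratics: (s^2 + 2s + 10)(s^2 + 8s + 20) = 0.
Each quadratic gives a conjugate pair via the quadratic formula.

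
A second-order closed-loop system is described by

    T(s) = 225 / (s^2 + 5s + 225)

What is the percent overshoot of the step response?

%OS ≈ 58.8%

Comparing s^2 + 5s + 225 to s^2 + 2ζωₙs + ωₙ²: ωₙ = 15 rad/s and ζ = 5/(2·15) ≈ 0.1667.
%OS = 100·exp(−πζ/√(1−ζ²)) = 100·exp(−π·0.1667/√(1−0.1667²)) ≈ 58.8%.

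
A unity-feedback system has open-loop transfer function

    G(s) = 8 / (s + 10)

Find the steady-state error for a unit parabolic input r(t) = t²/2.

e_ss = ∞

G(s) has no poles at the origin.
This is a Type 0 system; Ka = lim_{s→0} s^2·G(s) = 0, so the steady-state error for a parabola input is infinite.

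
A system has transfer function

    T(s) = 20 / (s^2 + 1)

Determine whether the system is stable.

The denominator s^2 + 1 factors as (s^2 + 1), giving poles at s = ±j.
Since the simple pole(s) at s = j, -j lie on the jω-axis with none in the right half-plane, the system is marginally stable.

marginally stable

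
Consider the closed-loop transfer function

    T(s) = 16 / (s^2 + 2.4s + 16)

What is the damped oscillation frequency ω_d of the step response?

Comparing s^2 + 2.4s + 16 to s^2 + 2ζωₙs + ωₙ²: ωₙ = 4 rad/s and ζ = 2.4/(2·4) = 0.3.
ζωₙ = 2.4/2 = 1.2, so ω_d = ωₙ√(1−ζ²) = √(ωₙ² − (ζωₙ)²) = √(16 − 1.2²) = √14.56 ≈ 3.816 rad/s.

ω_d ≈ 3.816 rad/s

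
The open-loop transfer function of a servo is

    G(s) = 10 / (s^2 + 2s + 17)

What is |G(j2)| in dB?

Substitute s = j2: numerator = 10, denominator = 13 + j4.
|G(j2)| = |10| / |13 + j4| = 10 / 13.601 ≈ 0.7352.
In decibels: 20·log₁₀(0.7352) ≈ -2.67 dB.

|G(j2)|_dB ≈ -2.67 dB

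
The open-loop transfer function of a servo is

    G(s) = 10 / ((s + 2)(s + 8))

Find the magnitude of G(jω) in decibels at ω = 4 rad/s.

|G(j4)|_dB ≈ -12.0 dB

Substitute s = j4: numerator = 10, denominator = j40.
|G(j4)| = |10| / |j40| = 10 / 40 = 0.2500.
In decibels: 20·log₁₀(0.2500) ≈ -12.0 dB.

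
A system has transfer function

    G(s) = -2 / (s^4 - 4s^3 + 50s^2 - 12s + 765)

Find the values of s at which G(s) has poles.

s = -1 + 4j, -1 - 4j, 3 + 6j, 3 - 6j

The poles are the roots of the denominator s^4 - 4s^3 + 50s^2 - 12s + 765 = 0.
No real roots exist; factor into two real quadratics: (s^2 + 2s + 17)(s^2 - 6s + 45) = 0.
Each quadratic gives a conjugate pair via the quadratic formula.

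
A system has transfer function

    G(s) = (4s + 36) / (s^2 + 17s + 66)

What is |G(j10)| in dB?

Substitute s = j10: numerator = 36 + j40, denominator = -34 + j170.
|G(j10)| = |36 + j40| / |-34 + j170| = 53.814 / 173.37 ≈ 0.3104.
In decibels: 20·log₁₀(0.3104) ≈ -10.2 dB.

|G(j10)|_dB ≈ -10.2 dB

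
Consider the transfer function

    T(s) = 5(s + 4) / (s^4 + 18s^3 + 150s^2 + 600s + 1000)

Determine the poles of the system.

s = -5 + 5j, -5 - 5j, -4 + 2j, -4 - 2j

The poles are the roots of the denominator s^4 + 18s^3 + 150s^2 + 600s + 1000 = 0.
No real roots exist; factor into two real quadratics: (s^2 + 10s + 50)(s^2 + 8s + 20) = 0.
Each quadratic gives a conjugate pair via the quadratic formula.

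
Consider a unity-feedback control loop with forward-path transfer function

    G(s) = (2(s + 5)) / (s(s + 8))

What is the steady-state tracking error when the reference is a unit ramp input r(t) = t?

e_ss = 0.8000

G(s) has one pole at the origin.
This is a Type 1 system. Kv = lim_{s→0} s·G(s) = 10/8 = 5/4.
e_ss = 1/Kv = 1/(5/4) = 4/5 ≈ 0.8000.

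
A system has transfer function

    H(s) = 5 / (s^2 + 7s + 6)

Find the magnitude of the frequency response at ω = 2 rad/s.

|H(j2)| ≈ 0.3536

Substitute s = j2: numerator = 5, denominator = 2 + j14.
|H(j2)| = |5| / |2 + j14| = 5 / 14.142 ≈ 0.3536.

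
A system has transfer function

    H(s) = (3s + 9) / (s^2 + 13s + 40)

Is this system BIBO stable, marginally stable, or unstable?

stable

The denominator s^2 + 13s + 40 factors as (s + 5)(s + 8), giving poles at s = -5, -8.
Since all poles lie strictly in the left half-plane, the system is stable.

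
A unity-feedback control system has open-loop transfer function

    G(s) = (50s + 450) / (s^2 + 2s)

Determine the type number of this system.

Type 1

Factor s from the denominator: s^2 + 2s = s·(s + 2).
There is 1 pole at the origin, so the system is Type 1.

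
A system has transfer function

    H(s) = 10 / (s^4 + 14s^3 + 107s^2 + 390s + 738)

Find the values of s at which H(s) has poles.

s = -4 + 5j, -4 - 5j, -3 + 3j, -3 - 3j

The poles are the roots of the denominator s^4 + 14s^3 + 107s^2 + 390s + 738 = 0.
No real roots exist; factor into two real quadratics: (s^2 + 8s + 41)(s^2 + 6s + 18) = 0.
Each quadratic gives a conjugate pair via the quadratic formula.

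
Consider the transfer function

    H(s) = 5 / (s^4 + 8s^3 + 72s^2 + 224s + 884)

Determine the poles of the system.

s = -1 ± 5j, -3 ± 5j

The poles are the roots of the denominator s^4 + 8s^3 + 72s^2 + 224s + 884 = 0.
No real roots exist; factor into two real quadratics: (s^2 + 2s + 26)(s^2 + 6s + 34) = 0.
Each quadratic gives a conjugate pair via the quadratic formula.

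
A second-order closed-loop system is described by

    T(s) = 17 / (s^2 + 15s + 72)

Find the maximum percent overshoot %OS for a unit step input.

Comparing s^2 + 15s + 72 to s^2 + 2ζωₙs + ωₙ²: ωₙ = √72 ≈ 8.485 rad/s and ζ = 15/(2·√72) ≈ 0.8839.
%OS = 100·exp(−πζ/√(1−ζ²)) = 100·exp(−π·0.8839/√(1−0.8839²)) ≈ 0.264%.

%OS ≈ 0.264%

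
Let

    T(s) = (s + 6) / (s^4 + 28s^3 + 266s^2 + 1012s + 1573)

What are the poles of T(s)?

s = -3 ± 2j, -11, -11

The poles are the roots of the denominator s^4 + 28s^3 + 266s^2 + 1012s + 1573 = 0.
Trying s = -11: the polynomial evaluates to 0, so (s + 11) is a factor.
Dividing out leaves s^3 + 17s^2 + 79s + 143 = 0.
This factors further as (s^2 + 6s + 13)(s + 11) = 0.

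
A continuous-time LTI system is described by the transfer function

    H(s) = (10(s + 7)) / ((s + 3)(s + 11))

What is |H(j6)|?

|H(j6)| ≈ 1.097

Substitute s = j6: numerator = 70 + j60, denominator = -3 + j84.
|H(j6)| = |70 + j60| / |-3 + j84| = 92.195 / 84.054 ≈ 1.097.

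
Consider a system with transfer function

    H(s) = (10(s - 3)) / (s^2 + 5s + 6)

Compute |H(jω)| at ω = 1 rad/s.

Substitute s = j1: numerator = -30 + j10, denominator = 5 + j5.
|H(j1)| = |-30 + j10| / |5 + j5| = 31.623 / 7.0711 ≈ 4.472.

|H(j1)| ≈ 4.472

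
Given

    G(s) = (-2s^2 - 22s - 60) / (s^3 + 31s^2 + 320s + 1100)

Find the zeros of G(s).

s = -6, -5

Set the numerator to zero: -2s^2 - 22s - 60 = 0, i.e. -2·(s^2 + 11s + 30) = 0.
Factoring: (s + 6)(s + 5) = 0.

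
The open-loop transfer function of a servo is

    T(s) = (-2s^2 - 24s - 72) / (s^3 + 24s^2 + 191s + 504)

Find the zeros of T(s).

Set the numerator to zero: -2s^2 - 24s - 72 = 0, i.e. -2·(s^2 + 12s + 36) = 0.
Factoring: (s + 6)^2 = 0.

s = -6, -6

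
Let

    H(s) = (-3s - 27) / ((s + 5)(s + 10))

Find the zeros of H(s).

s = -9

Set the numerator to zero: -3s - 27 = 0, i.e. -3·(s + 9) = 0.
So s = -9.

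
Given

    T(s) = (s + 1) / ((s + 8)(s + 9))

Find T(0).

T(0) = 1/72 ≈ 0.01389

At s = 0 each factor (s + a) contributes a and each (s^2 + bs + c) contributes c.
T(0) = 1·(1) / ((8) · (9)) = 1/72 = 1/72.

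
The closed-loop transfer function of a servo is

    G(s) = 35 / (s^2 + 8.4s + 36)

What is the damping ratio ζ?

Compare the denominator to the standard form s^2 + 2ζωₙs + ωₙ².
ωₙ² = 36, so ωₙ = 6 rad/s.
2ζωₙ = 8.4, so ζ = 8.4/(2·6) = 0.7.

ζ = 0.7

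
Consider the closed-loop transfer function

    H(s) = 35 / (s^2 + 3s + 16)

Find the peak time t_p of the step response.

Comparing s^2 + 3s + 16 to s^2 + 2ζωₙs + ωₙ²: ωₙ = 4 rad/s and ζ = 3/(2·4) = 0.375.
ζωₙ = 3/2 = 1.5, so ω_d = ωₙ√(1−ζ²) = √(ωₙ² − (ζωₙ)²) = √(16 − 1.5²) = √13.75 ≈ 3.708 rad/s.
t_p = π/ω_d = π/3.708 ≈ 0.8472 s.

t_p ≈ 0.8472 s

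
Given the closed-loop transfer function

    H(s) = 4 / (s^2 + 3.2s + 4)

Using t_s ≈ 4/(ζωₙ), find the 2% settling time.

t_s ≈ 2.500 s

Comparing s^2 + 3.2s + 4 to s^2 + 2ζωₙs + ωₙ²: ωₙ = 2 rad/s and ζ = 3.2/(2·2) = 0.8.
ζωₙ = 3.2/2 = 1.6, so t_s ≈ 4/(ζωₙ) = 4/1.6 = 2.500 s.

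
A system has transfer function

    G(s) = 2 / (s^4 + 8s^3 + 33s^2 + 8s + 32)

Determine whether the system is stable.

marginally stable

The denominator s^4 + 8s^3 + 33s^2 + 8s + 32 factors as (s^2 + 1)(s^2 + 8s + 32), giving poles at s = j, -j, -4 + 4j, -4 - 4j.
Since the simple pole(s) at s = j, -j lie on the jω-axis with none in the right half-plane, the system is marginally stable.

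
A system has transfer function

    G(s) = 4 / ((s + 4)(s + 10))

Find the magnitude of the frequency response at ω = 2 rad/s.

Substitute s = j2: numerator = 4, denominator = 36 + j28.
|G(j2)| = |4| / |36 + j28| = 4 / 45.607 ≈ 0.08771.

|G(j2)| ≈ 0.08771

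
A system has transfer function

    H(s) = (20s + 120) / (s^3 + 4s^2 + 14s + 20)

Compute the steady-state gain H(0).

H(0) = 6

Set s = 0: H(0) = (120) / (20) = 6.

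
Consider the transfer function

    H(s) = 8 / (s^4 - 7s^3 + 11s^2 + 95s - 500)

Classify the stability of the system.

The denominator s^4 - 7s^3 + 11s^2 + 95s - 500 factors as (s - 5)(s^2 - 6s + 25)(s + 4), giving poles at s = 5, 3 ± 4j, -4.
Since the pole(s) at s = 5, 3 + 4j, 3 - 4j lie in the right half-plane, the system is unstable.

unstable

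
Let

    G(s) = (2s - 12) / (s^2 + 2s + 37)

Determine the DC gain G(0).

G(0) = -12/37 ≈ -0.3243

Set s = 0: G(0) = (-12) / (37) = -12/37.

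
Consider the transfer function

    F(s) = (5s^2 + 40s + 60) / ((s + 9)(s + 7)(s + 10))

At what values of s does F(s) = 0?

s = -6, -2

Set the numerator to zero: 5s^2 + 40s + 60 = 0, i.e. 5·(s^2 + 8s + 12) = 0.
Factoring: (s + 6)(s + 2) = 0.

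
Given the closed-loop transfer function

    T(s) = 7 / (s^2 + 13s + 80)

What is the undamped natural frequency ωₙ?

Compare the denominator to the standard form s^2 + 2ζωₙs + ωₙ².
ωₙ² = 80, so ωₙ = √80 ≈ 8.944 rad/s.

ωₙ ≈ 8.944 rad/s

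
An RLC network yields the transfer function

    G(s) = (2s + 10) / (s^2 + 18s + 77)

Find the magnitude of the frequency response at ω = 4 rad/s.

|G(j4)| ≈ 0.1357

Substitute s = j4: numerator = 10 + j8, denominator = 61 + j72.
|G(j4)| = |10 + j8| / |61 + j72| = 12.806 / 94.366 ≈ 0.1357.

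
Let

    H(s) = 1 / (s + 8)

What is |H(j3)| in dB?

|H(j3)|_dB ≈ -18.6 dB

Substitute s = j3: numerator = 1, denominator = 8 + j3.
|H(j3)| = |1| / |8 + j3| = 1 / 8.5440 ≈ 0.1170.
In decibels: 20·log₁₀(0.1170) ≈ -18.6 dB.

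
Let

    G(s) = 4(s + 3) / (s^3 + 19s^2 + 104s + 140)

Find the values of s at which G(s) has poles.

The poles are the roots of the denominator s^3 + 19s^2 + 104s + 140 = 0.
Trying s = -2: the polynomial evaluates to 0, so (s + 2) is a factor.
Dividing out leaves s^2 + 17s + 70 = 0.
Factoring the quadratic: (s + 7)(s + 10) = 0.

s = -2, -7, -10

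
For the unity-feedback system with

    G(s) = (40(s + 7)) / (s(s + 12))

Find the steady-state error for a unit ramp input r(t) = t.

e_ss = 0.04286

G(s) has one pole at the origin.
This is a Type 1 system. Kv = lim_{s→0} s·G(s) = 280/12 = 70/3.
e_ss = 1/Kv = 1/(70/3) = 3/70 ≈ 0.04286.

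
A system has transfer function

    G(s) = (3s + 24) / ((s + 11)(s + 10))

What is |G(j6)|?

Substitute s = j6: numerator = 24 + j18, denominator = 74 + j126.
|G(j6)| = |24 + j18| / |74 + j126| = 30 / 146.12 ≈ 0.2053.

|G(j6)| ≈ 0.2053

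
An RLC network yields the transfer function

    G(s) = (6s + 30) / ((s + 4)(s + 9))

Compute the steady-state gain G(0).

G(0) = 5/6 ≈ 0.8333

Set s = 0: G(0) = (30) / (36) = 5/6.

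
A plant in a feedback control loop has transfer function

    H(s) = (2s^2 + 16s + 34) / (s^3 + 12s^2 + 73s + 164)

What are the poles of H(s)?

The poles are the roots of the denominator s^3 + 12s^2 + 73s + 164 = 0.
Trying s = -4: the polynomial evaluates to 0, so (s + 4) is a factor.
Dividing out leaves s^2 + 8s + 41 = 0.
The quadratic formula then gives s = -4 ± 5j.

s = -4 + 5j, -4 - 5j, -4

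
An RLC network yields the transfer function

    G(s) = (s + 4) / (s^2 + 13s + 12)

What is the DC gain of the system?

Set s = 0: G(0) = (4) / (12) = 1/3.

G(0) = 1/3 ≈ 0.3333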